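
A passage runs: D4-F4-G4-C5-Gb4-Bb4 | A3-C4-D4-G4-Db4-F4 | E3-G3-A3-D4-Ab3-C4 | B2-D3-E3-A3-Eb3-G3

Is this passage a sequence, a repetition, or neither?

sequence

Each 6-note cell is the previous one transposed down a 4th.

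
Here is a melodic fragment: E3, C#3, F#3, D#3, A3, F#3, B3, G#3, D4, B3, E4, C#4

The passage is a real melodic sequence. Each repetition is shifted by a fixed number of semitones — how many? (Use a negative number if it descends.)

The 4-note cells begin on E3, A3, D4 — each up a 4th from the last.
Counting half-steps from E3 to A3: 5.

5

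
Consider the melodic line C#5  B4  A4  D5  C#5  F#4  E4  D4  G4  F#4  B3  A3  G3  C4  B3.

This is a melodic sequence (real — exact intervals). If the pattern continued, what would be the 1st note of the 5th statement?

Grouping in 5s, the 1st note of each cell is C#5, F#4, B3.
Extending down a 5th: E3 → A2.

A2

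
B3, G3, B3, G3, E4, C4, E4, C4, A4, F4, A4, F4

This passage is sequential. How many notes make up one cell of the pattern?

Try groups of 4 (3 cells in 12 notes):
B3 G3 B3 G3 | E4 C4 E4 C4 | A4 F4 A4 F4
That's a consistent up a 4th shift per cell, and no other grouping gives one.

4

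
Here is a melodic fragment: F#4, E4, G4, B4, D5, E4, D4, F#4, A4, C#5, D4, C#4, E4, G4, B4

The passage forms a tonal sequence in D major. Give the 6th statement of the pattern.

Unit = 5 notes; the statements start on F#4, E4, D4, moving down a 2nd each time.
Continuing the starts: C#4 → B3 → A3.
From A3 the diatonic shape gives A3 G3 B3 D4 F#4.

A3 G3 B3 D4 F#4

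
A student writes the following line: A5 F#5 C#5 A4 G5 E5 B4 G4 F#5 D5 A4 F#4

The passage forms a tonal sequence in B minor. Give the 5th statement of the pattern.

Unit = 4 notes; the statements start on A5, G5, F#5, moving down a 2nd each time.
Carrying on: E5 → D5.
From D5 the diatonic shape gives D5 B4 F#4 D4.

D5 B4 F#4 D4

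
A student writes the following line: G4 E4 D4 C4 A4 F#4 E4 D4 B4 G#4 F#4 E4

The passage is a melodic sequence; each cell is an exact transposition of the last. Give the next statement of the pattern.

C#5 A#4 G#4 F#4

With a 4-note motive the entries are G4, A4, B4, each up a 2nd from the previous.
Statement 4 starts on C#5 and keeps the same exact contour: C#5 A#4 G#4 F#4.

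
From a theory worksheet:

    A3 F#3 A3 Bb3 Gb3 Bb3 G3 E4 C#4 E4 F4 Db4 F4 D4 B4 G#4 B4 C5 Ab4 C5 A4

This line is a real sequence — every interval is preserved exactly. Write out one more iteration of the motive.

F#5 D#5 F#5 G5 Eb5 G5 E5

The 7-note cells begin on A3, E4, B4 — each up a 5th from the last.
Statement 4 starts on F#5 and keeps the same exact contour: F#5 D#5 F#5 G5 Eb5 G5 E5.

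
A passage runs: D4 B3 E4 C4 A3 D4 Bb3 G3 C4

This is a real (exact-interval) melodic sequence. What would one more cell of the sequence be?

Taking 3-note groups, the heads are D4, C4, Bb3: the pattern moves down a 2nd.
So cell 4 is Ab3 F3 Bb3.

Ab3 F3 Bb3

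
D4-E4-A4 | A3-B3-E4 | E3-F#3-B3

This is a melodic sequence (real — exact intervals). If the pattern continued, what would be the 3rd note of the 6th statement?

With 3-note cells, note 3 of each statement runs A4, E4, B3.
Extending down a 4th: F#3 → C#3 → G#2.

G#2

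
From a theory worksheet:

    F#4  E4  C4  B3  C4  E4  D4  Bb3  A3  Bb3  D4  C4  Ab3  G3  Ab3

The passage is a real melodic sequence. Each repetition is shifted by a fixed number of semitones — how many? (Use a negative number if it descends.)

Unit = 5 notes; the statements start on F#4, E4, D4, moving down a 2nd each time.
F#4 to E4 spans -2 semitones.

-2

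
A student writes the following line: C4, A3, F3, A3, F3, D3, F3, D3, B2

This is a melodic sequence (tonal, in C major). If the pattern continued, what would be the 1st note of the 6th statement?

The unit is 3 notes. Position-1 pitches of the 3 shown cells: C4, A3, F3.
Carrying that down a 3rd forward: D3 → B2 → G2.

G2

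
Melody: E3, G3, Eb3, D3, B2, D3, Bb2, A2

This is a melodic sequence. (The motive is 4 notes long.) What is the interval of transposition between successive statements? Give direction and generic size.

Unit = 4 notes; the statements start on E3, B2, moving down a 4th each time.
From E3 to B2: down a 4th.

down a 4th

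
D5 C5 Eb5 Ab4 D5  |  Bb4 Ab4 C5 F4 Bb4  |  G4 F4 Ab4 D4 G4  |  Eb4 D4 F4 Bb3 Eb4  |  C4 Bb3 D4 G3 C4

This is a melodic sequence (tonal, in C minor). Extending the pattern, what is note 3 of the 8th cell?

Eb3

With 5-note cells, note 3 of each statement runs Eb5, C5, Ab4, F4, D4.
Carrying that down a 3rd forward: Bb3 → G3 → Eb3.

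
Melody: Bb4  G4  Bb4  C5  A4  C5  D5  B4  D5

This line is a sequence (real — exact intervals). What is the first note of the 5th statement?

Unit = 3 notes; the statements start on Bb4, C5, D5, moving up a 2nd each time.
Continuing: E5 → F#5. Statement 5 starts on F#5.

F#5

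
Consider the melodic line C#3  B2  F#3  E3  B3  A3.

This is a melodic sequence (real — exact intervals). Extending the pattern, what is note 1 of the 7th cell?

Grouping in 2s, the 1st note of each cell is C#3, F#3, B3.
Each moves up a 4th. Continuing: E4 → A4 → D5 → G5.

G5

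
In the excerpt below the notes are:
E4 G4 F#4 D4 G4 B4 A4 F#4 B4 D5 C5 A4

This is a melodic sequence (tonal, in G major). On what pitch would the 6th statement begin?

A5

Unit = 4 notes; the statements start on E4, G4, B4, moving up a 3rd each time.
Extending the heads up a 3rd: D5 → F#5 → A5.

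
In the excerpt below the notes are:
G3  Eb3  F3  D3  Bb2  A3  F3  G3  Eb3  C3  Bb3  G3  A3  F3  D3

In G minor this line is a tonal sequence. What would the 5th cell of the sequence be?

D4 Bb3 C4 A3 F3

Unit = 5 notes; the statements start on G3, A3, Bb3, moving up a 2nd each time.
Continuing the starts: C4 → D4.
From D4 the diatonic shape gives D4 Bb3 C4 A3 F3.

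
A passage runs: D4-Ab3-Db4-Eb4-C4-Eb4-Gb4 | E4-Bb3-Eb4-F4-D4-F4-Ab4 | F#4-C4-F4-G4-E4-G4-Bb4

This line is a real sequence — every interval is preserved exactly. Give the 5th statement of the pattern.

Taking 7-note groups, the heads are D4, E4, F#4: the pattern moves up a 2nd.
Continuing the starts: G#4 → A#4.
So cell 5 is A#4 E4 A4 B4 G#4 B4 D5.

A#4 E4 A4 B4 G#4 B4 D5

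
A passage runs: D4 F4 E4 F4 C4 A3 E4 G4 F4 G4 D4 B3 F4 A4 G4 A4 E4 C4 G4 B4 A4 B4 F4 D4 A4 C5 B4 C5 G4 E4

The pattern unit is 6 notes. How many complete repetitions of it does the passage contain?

30 notes in groups of 6 gives 30/6 = 5 statements.
Starts: D4, E4, F4, G4, A4 — each up a 2nd.

5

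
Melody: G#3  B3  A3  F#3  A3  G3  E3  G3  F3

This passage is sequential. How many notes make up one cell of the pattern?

There are 9 notes; a 3-note unit gives 3 cells:
G#3 B3 A3 | F#3 A3 G3 | E3 G3 F3
That's a consistent down a 2nd shift per cell, and no other grouping gives one.

3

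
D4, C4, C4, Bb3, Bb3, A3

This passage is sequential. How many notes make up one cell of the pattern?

2

Try groups of 2 (3 cells in 6 notes):
D4 C4 | C4 Bb3 | Bb3 A3
Every group is a transposition down a 2nd of the one before; no shorter unit works.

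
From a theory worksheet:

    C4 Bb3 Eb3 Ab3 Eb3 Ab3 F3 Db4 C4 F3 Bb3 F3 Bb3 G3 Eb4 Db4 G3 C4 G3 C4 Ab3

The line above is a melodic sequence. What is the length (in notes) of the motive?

7

Try groups of 7 (3 cells in 21 notes):
C4 Bb3 Eb3 Ab3 Eb3 Ab3 F3 | Db4 C4 F3 Bb3 F3 Bb3 G3 | Eb4 Db4 G3 C4 G3 C4 Ab3
Every group is a transposition up a 2nd of the one before; no shorter unit works.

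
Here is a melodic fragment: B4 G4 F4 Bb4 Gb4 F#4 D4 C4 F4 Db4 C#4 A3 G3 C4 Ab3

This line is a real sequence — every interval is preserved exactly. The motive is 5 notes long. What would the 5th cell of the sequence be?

D#3 B2 A2 D3 Bb2

Unit = 5 notes; the statements start on B4, F#4, C#4, moving down a 4th each time.
Carrying on: G#3 → D#3.
From D#3 the exact shape gives D#3 B2 A2 D3 Bb2.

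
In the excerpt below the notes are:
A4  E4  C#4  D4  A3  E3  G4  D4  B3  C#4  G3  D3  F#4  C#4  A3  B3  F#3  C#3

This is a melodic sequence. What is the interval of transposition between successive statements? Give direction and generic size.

Unit = 6 notes; the statements start on A4, G4, F#4, moving down a 2nd each time.
From A4 to G4: down a 2nd.

down a 2nd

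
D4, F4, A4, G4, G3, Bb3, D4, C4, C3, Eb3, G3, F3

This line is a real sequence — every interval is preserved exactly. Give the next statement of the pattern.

Unit = 4 notes; the statements start on D4, G3, C3, moving down a 5th each time.
From F2 the exact shape gives F2 Ab2 C3 Bb2.

F2 Ab2 C3 Bb2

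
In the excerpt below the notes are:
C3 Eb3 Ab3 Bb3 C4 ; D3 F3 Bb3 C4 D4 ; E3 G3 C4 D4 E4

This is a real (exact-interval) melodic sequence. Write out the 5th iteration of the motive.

G#3 B3 E4 F#4 G#4

The 5-note cells begin on C3, D3, E3 — each up a 2nd from the last.
Carrying on: F#3 → G#3.
Statement 5 starts on G#3 and keeps the same exact contour: G#3 B3 E4 F#4 G#4.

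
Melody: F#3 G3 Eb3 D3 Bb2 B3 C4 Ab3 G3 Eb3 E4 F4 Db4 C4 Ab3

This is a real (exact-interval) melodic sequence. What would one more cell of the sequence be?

A4 Bb4 Gb4 F4 Db4

Taking 5-note groups, the heads are F#3, B3, E4: the pattern moves up a 4th.
From A4 the exact shape gives A4 Bb4 Gb4 F4 Db4.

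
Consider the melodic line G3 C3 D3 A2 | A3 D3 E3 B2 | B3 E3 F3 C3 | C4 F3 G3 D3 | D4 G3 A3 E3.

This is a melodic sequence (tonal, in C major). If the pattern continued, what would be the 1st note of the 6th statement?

Grouping in 4s, the 1st note of each cell is G3, A3, B3, C4, D4.
From D4, up a 2nd gives E4.

E4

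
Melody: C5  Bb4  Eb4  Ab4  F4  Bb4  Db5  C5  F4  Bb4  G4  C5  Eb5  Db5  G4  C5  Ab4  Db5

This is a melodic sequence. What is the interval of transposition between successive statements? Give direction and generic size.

Taking 6-note groups, the heads are C5, Db5, Eb5: the pattern moves up a 2nd.
C5 to Db5 is up a 2nd.

up a 2nd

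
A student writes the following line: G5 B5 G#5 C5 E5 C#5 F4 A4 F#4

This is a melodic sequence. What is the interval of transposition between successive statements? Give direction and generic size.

down a 5th

The 3-note cells begin on G5, C5, F4 — each down a 5th from the last.
G5 to C5 is down a 5th.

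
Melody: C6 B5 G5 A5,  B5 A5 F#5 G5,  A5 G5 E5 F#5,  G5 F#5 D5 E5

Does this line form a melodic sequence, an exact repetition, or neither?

sequence

Each 4-note cell is the previous one transposed down a 2nd.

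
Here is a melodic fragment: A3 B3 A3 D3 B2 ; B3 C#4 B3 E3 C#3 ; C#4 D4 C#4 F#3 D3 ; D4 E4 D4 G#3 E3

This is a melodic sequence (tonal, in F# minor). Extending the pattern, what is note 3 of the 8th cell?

Grouping in 5s, the 3rd note of each cell is A3, B3, C#4, D4.
Each moves up a 2nd. Continuing: E4 → F#4 → G#4 → A4.

A4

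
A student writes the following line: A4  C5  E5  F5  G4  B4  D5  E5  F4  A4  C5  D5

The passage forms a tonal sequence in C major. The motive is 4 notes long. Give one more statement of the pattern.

E4 G4 B4 C5

Taking 4-note groups, the heads are A4, G4, F4: the pattern moves down a 2nd.
So cell 4 is E4 G4 B4 C5.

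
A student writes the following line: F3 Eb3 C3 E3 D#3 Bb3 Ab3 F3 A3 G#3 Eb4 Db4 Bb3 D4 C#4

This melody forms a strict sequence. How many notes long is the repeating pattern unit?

There are 15 notes; a 5-note unit gives 3 cells:
F3 Eb3 C3 E3 D#3 | Bb3 Ab3 F3 A3 G#3 | Eb4 Db4 Bb3 D4 C#4
Each cell is the previous one up a 4th — so the unit is 5 notes.

5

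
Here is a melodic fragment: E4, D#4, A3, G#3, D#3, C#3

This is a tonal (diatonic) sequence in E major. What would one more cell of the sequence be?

G#2 F#2

Unit = 2 notes; the statements start on E4, A3, D#3, moving down a 5th each time.
Statement 4 starts on G#2 and keeps the same diatonic contour: G#2 F#2.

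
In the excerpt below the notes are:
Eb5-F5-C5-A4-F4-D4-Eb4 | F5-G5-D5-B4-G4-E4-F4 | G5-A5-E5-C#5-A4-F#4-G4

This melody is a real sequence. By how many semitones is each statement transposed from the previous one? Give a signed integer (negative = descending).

Unit = 7 notes; the statements start on Eb5, F5, G5, moving up a 2nd each time.
Counting half-steps from Eb5 to F5: 2.

2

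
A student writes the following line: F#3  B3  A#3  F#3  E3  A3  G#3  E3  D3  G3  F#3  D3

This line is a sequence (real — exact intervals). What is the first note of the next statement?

C3

Taking 4-note groups, the heads are F#3, E3, D3: the pattern moves down a 2nd.
The next head, down a 2nd from D3, is C3.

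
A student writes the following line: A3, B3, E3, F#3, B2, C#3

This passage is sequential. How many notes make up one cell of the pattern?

There are 6 notes; a 2-note unit gives 3 cells:
A3 B3 | E3 F#3 | B2 C#3
Every group is a transposition down a 4th of the one before; no shorter unit works.

2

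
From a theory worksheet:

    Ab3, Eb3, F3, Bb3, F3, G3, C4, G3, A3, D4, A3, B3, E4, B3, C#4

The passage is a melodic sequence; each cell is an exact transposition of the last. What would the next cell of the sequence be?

F#4 C#4 D#4

The 3-note cells begin on Ab3, Bb3, C4, D4, E4 — each up a 2nd from the last.
From F#4 the exact shape gives F#4 C#4 D#4.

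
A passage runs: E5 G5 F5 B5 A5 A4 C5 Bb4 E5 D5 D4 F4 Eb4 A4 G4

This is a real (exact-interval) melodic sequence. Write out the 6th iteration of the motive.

The 5-note cells begin on E5, A4, D4 — each down a 5th from the last.
Continuing the starts: G3 → C3 → F2.
From F2 the exact shape gives F2 Ab2 Gb2 C3 Bb2.

F2 Ab2 Gb2 C3 Bb2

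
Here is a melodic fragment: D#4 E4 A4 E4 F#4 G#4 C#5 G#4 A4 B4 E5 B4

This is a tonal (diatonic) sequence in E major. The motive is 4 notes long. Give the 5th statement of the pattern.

Taking 4-note groups, the heads are D#4, F#4, A4: the pattern moves up a 3rd.
Carrying on: C#5 → E5.
Statement 5 starts on E5 and keeps the same diatonic contour: E5 F#5 B5 F#5.

E5 F#5 B5 F#5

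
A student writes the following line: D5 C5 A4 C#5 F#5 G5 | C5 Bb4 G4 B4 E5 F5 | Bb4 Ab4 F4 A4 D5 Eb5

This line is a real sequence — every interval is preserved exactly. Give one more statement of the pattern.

Unit = 6 notes; the statements start on D5, C5, Bb4, moving down a 2nd each time.
So cell 4 is Ab4 Gb4 Eb4 G4 C5 Db5.

Ab4 Gb4 Eb4 G4 C5 Db5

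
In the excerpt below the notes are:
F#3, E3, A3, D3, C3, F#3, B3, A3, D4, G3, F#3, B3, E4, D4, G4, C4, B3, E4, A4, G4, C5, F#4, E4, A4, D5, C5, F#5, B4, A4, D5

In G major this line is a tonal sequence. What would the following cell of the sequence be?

G5 F#5 B5 E5 D5 G5

With a 6-note motive the entries are F#3, B3, E4, A4, D5, each up a 4th from the previous.
So cell 6 is G5 F#5 B5 E5 D5 G5.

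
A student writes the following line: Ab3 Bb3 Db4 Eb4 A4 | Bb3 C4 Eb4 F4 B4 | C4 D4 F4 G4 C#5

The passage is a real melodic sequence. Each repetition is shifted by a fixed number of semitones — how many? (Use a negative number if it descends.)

2

Unit = 5 notes; the statements start on Ab3, Bb3, C4, moving up a 2nd each time.
Ab3 to Bb3 spans +2 semitones.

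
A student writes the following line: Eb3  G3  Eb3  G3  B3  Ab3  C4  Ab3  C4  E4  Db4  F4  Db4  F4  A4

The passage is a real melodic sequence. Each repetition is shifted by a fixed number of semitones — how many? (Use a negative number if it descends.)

5

With a 5-note motive the entries are Eb3, Ab3, Db4, each up a 4th from the previous.
Eb3 to Ab3 spans +5 semitones.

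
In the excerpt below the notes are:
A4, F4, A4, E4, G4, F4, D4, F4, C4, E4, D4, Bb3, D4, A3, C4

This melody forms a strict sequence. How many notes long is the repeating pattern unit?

Try groups of 5 (3 cells in 15 notes):
A4 F4 A4 E4 G4 | F4 D4 F4 C4 E4 | D4 Bb3 D4 A3 C4
Each cell is the previous one down a 3rd — so the unit is 5 notes.

5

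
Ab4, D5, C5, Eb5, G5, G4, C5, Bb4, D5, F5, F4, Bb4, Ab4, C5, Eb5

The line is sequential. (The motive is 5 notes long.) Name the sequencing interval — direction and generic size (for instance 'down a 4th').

down a 2nd

Taking 5-note groups, the heads are Ab4, G4, F4: the pattern moves down a 2nd.
Ab4 to G4 is down a 2nd.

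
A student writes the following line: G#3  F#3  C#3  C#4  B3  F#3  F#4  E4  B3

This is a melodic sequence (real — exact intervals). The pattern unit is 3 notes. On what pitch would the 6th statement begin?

The 3-note cells begin on G#3, C#4, F#4 — each up a 4th from the last.
Extending the heads up a 4th: B4 → E5 → A5.

A5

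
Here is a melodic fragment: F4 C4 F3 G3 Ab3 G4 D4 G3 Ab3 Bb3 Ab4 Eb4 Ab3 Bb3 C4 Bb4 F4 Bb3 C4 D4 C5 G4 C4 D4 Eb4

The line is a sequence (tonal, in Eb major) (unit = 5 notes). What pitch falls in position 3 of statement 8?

F4

With 5-note cells, note 3 of each statement runs F3, G3, Ab3, Bb3, C4.
Extending up a 2nd: D4 → Eb4 → F4.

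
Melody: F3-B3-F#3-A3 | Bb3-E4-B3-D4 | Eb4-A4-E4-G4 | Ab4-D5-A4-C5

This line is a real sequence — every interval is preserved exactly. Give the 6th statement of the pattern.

Gb5 C6 G5 Bb5

The 4-note cells begin on F3, Bb3, Eb4, Ab4 — each up a 4th from the last.
Continuing the starts: Db5 → Gb5.
So cell 6 is Gb5 C6 G5 Bb5.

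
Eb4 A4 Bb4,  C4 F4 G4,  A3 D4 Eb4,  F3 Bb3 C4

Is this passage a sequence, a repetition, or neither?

sequence

Each 3-note cell is the previous one transposed down a 3rd.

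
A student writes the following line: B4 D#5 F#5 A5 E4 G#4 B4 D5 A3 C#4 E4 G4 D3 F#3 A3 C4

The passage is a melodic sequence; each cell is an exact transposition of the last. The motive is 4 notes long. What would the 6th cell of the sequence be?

C2 E2 G2 Bb2

Taking 4-note groups, the heads are B4, E4, A3, D3: the pattern moves down a 5th.
Extending down a 5th: G2 → C2.
Statement 6 starts on C2 and keeps the same exact contour: C2 E2 G2 Bb2.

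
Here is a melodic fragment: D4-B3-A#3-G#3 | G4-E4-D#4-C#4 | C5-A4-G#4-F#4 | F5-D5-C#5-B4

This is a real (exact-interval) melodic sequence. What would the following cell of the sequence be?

The 4-note cells begin on D4, G4, C5, F5 — each up a 4th from the last.
Statement 5 starts on Bb5 and keeps the same exact contour: Bb5 G5 F#5 E5.

Bb5 G5 F#5 E5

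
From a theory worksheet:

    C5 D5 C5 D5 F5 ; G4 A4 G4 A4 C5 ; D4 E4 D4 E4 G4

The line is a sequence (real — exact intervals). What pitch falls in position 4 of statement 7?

The unit is 5 notes. Position-4 pitches of the 3 shown cells: D5, A4, E4.
Extending down a 4th: B3 → F#3 → C#3 → G#2.

G#2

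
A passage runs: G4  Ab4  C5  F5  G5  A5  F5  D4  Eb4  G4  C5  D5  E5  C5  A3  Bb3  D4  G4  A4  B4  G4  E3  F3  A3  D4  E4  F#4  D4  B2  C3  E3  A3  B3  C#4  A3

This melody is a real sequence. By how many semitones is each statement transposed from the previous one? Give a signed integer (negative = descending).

-5

With a 7-note motive the entries are G4, D4, A3, E3, B2, each down a 4th from the previous.
G4 to D4 spans -5 semitones.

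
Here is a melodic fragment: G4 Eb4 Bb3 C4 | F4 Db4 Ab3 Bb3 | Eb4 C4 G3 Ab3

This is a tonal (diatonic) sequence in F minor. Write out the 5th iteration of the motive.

With a 4-note motive the entries are G4, F4, Eb4, each down a 2nd from the previous.
Continuing the starts: Db4 → C4.
From C4 the diatonic shape gives C4 Ab3 Eb3 F3.

C4 Ab3 Eb3 F3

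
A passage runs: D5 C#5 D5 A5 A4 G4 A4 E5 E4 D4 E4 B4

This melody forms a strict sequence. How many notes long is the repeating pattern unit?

12 notes total. Splitting into 3 groups of 4:
D5 C#5 D5 A5 | A4 G4 A4 E5 | E4 D4 E4 B4
Every group is a transposition down a 4th of the one before; no shorter unit works.

4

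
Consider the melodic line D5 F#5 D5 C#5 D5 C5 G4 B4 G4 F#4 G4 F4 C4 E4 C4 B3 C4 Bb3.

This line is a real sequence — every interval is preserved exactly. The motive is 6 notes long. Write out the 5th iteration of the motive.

With a 6-note motive the entries are D5, G4, C4, each down a 5th from the previous.
Extending down a 5th: F3 → Bb2.
Statement 5 starts on Bb2 and keeps the same exact contour: Bb2 D3 Bb2 A2 Bb2 Ab2.

Bb2 D3 Bb2 A2 Bb2 Ab2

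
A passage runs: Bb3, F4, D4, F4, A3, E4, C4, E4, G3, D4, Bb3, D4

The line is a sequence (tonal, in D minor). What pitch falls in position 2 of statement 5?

Bb3

Grouping in 4s, the 2nd note of each cell is F4, E4, D4.
Extending down a 2nd: C4 → Bb3.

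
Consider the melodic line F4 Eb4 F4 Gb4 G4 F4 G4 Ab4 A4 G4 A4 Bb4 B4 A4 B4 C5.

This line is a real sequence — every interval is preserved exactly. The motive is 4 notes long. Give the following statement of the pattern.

With a 4-note motive the entries are F4, G4, A4, B4, each up a 2nd from the previous.
Statement 5 starts on C#5 and keeps the same exact contour: C#5 B4 C#5 D5.

C#5 B4 C#5 D5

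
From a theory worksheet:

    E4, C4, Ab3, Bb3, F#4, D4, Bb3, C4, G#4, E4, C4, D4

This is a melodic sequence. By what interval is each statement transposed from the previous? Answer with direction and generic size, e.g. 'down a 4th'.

up a 2nd

With a 4-note motive the entries are E4, F#4, G#4, each up a 2nd from the previous.
From E4 to F#4: up a 2nd.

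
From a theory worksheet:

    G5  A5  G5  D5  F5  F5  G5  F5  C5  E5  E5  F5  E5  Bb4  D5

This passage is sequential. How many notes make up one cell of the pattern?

5

15 notes total. Splitting into 3 groups of 5:
G5 A5 G5 D5 F5 | F5 G5 F5 C5 E5 | E5 F5 E5 Bb4 D5
Every group is a transposition down a 2nd of the one before; no shorter unit works.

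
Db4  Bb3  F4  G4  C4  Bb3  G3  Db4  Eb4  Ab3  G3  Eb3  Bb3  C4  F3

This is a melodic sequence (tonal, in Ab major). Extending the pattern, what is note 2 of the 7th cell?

Grouping in 5s, the 2nd note of each cell is Bb3, G3, Eb3.
Extending down a 3rd: C3 → Ab2 → F2 → Db2.

Db2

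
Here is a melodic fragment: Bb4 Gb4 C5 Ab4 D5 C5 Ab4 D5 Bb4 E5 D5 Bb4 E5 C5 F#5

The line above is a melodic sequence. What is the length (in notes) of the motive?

15 notes total. Splitting into 3 groups of 5:
Bb4 Gb4 C5 Ab4 D5 | C5 Ab4 D5 Bb4 E5 | D5 Bb4 E5 C5 F#5
That's a consistent up a 2nd shift per cell, and no other grouping gives one.

5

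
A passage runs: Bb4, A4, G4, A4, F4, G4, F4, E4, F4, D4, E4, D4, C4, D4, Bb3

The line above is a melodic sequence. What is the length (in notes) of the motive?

5

Try groups of 5 (3 cells in 15 notes):
Bb4 A4 G4 A4 F4 | G4 F4 E4 F4 D4 | E4 D4 C4 D4 Bb3
That's a consistent down a 3rd shift per cell, and no other grouping gives one.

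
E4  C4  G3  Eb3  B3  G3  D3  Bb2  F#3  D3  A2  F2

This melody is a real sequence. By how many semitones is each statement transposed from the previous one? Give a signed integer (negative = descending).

With a 4-note motive the entries are E4, B3, F#3, each down a 4th from the previous.
Counting half-steps from E4 to B3: -5.

-5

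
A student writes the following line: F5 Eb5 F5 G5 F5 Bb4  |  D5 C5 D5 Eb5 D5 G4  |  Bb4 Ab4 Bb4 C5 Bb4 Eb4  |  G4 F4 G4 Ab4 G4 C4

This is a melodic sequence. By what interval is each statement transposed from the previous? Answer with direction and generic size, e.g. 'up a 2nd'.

Unit = 6 notes; the statements start on F5, D5, Bb4, G4, moving down a 3rd each time.
From F5 to D5: down a 3rd.

down a 3rd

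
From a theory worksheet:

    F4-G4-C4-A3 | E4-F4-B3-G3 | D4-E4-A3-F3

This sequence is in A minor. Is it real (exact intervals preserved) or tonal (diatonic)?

tonal

Every note is diatonic to A minor.
Cell 1 has +2 semitones from note 1 to 2, but cell 2 has +1 — the interval quality changes while the contour stays the same, which is the hallmark of a tonal sequence.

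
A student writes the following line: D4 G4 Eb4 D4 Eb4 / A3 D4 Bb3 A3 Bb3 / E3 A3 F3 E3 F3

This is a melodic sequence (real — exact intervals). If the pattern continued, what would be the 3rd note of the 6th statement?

D2

Grouping in 5s, the 3rd note of each cell is Eb4, Bb3, F3.
Carrying that down a 4th forward: C3 → G2 → D2.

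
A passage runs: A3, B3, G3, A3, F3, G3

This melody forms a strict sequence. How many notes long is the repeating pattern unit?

2

Try groups of 2 (3 cells in 6 notes):
A3 B3 | G3 A3 | F3 G3
That's a consistent down a 2nd shift per cell, and no other grouping gives one.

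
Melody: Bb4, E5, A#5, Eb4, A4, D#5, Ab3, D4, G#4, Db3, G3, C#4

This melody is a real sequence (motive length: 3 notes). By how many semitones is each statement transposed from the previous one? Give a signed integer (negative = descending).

-7

Unit = 3 notes; the statements start on Bb4, Eb4, Ab3, Db3, moving down a 5th each time.
Bb4 to Eb4 spans -7 semitones.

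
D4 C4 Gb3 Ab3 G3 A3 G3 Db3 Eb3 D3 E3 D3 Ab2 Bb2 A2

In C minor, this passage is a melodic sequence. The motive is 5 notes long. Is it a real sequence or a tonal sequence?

Each cell has the same semitone pattern (-2, -6, 2, -1) — intervals are preserved exactly.
And Gb3 lies outside C minor, so the sequence is real rather than tonal.

real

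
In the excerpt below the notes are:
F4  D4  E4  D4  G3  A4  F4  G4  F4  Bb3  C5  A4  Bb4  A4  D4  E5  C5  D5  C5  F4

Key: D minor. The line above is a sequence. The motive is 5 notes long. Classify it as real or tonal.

Every note is diatonic to D minor.
Cell 1 has -3 semitones from note 1 to 2, but cell 2 has -4 — the interval quality changes while the contour stays the same, which is the hallmark of a tonal sequence.

tonal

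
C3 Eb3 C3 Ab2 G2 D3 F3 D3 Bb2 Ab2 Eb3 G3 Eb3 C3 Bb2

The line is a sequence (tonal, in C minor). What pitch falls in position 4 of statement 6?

F3

Grouping in 5s, the 4th note of each cell is Ab2, Bb2, C3.
Carrying that up a 2nd forward: D3 → Eb3 → F3.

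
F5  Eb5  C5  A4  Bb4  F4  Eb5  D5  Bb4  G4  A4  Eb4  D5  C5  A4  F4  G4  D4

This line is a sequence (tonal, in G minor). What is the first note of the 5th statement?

Unit = 6 notes; the statements start on F5, Eb5, D5, moving down a 2nd each time.
Extending the heads down a 2nd: C5 → Bb4.

Bb4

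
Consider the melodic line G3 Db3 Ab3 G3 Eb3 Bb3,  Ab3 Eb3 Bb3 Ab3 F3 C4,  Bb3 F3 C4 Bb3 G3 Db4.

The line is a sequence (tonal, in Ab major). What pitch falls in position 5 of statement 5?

The unit is 6 notes. Position-5 pitches of the 3 shown cells: Eb3, F3, G3.
Extending up a 2nd: Ab3 → Bb3.

Bb3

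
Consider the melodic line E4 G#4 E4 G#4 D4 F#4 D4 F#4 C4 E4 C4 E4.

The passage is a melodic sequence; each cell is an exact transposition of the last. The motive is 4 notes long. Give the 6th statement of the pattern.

With a 4-note motive the entries are E4, D4, C4, each down a 2nd from the previous.
Extending down a 2nd: Bb3 → Ab3 → Gb3.
From Gb3 the exact shape gives Gb3 Bb3 Gb3 Bb3.

Gb3 Bb3 Gb3 Bb3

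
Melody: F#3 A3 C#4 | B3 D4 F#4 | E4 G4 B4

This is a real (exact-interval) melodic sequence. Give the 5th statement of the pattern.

D5 F5 A5

Taking 3-note groups, the heads are F#3, B3, E4: the pattern moves up a 4th.
Continuing the starts: A4 → D5.
So cell 5 is D5 F5 A5.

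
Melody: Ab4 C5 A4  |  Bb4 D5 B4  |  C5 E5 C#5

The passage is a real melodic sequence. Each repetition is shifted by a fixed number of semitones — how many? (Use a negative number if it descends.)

With a 3-note motive the entries are Ab4, Bb4, C5, each up a 2nd from the previous.
Ab4 to Bb4 spans +2 semitones.

2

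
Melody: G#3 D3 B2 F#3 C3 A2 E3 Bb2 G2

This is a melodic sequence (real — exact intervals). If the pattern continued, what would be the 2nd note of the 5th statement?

Gb2

Grouping in 3s, the 2nd note of each cell is D3, C3, Bb2.
Extending down a 2nd: Ab2 → Gb2.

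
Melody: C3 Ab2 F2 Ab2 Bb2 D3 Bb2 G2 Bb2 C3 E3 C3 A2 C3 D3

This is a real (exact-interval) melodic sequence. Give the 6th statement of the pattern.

The 5-note cells begin on C3, D3, E3 — each up a 2nd from the last.
Extending up a 2nd: F#3 → G#3 → A#3.
Statement 6 starts on A#3 and keeps the same exact contour: A#3 F#3 D#3 F#3 G#3.

A#3 F#3 D#3 F#3 G#3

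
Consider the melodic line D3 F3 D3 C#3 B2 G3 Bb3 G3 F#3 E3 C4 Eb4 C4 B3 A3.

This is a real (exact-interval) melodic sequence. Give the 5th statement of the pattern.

The 5-note cells begin on D3, G3, C4 — each up a 4th from the last.
Continuing the starts: F4 → Bb4.
From Bb4 the exact shape gives Bb4 Db5 Bb4 A4 G4.

Bb4 Db5 Bb4 A4 G4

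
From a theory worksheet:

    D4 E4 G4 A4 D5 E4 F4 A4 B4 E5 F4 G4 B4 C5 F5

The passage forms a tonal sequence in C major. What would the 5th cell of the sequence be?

A4 B4 D5 E5 A5

With a 5-note motive the entries are D4, E4, F4, each up a 2nd from the previous.
Continuing the starts: G4 → A4.
So cell 5 is A4 B4 D5 E5 A5.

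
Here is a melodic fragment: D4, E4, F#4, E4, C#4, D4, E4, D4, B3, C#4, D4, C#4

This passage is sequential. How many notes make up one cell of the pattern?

There are 12 notes; a 4-note unit gives 3 cells:
D4 E4 F#4 E4 | C#4 D4 E4 D4 | B3 C#4 D4 C#4
Every group is a transposition down a 2nd of the one before; no shorter unit works.

4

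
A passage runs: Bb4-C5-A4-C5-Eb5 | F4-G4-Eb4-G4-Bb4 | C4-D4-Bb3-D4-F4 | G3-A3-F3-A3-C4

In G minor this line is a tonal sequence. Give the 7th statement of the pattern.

Taking 5-note groups, the heads are Bb4, F4, C4, G3: the pattern moves down a 4th.
Continuing the starts: D3 → A2 → Eb2.
So cell 7 is Eb2 F2 D2 F2 A2.

Eb2 F2 D2 F2 A2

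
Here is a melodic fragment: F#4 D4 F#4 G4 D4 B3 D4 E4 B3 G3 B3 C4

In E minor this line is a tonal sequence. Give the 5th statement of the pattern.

E3 C3 E3 F#3

Unit = 4 notes; the statements start on F#4, D4, B3, moving down a 3rd each time.
Continuing the starts: G3 → E3.
So cell 5 is E3 C3 E3 F#3.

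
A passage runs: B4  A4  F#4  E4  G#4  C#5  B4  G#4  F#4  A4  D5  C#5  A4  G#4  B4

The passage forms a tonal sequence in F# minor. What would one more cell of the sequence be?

With a 5-note motive the entries are B4, C#5, D5, each up a 2nd from the previous.
So cell 4 is E5 D5 B4 A4 C#5.

E5 D5 B4 A4 C#5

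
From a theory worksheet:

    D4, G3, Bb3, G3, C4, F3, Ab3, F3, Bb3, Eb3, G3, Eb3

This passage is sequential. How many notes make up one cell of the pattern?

There are 12 notes; a 4-note unit gives 3 cells:
D4 G3 Bb3 G3 | C4 F3 Ab3 F3 | Bb3 Eb3 G3 Eb3
That's a consistent down a 2nd shift per cell, and no other grouping gives one.

4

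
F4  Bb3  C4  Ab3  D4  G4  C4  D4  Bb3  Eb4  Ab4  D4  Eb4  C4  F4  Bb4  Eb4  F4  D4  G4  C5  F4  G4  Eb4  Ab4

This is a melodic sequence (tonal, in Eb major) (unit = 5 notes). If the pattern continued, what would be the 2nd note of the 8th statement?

With 5-note cells, note 2 of each statement runs Bb3, C4, D4, Eb4, F4.
Each moves up a 2nd. Continuing: G4 → Ab4 → Bb4.

Bb4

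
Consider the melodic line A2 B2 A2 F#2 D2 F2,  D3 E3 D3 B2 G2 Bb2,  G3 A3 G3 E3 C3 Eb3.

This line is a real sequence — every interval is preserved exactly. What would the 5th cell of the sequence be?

F4 G4 F4 D4 Bb3 Db4

With a 6-note motive the entries are A2, D3, G3, each up a 4th from the previous.
Continuing the starts: C4 → F4.
So cell 5 is F4 G4 F4 D4 Bb3 Db4.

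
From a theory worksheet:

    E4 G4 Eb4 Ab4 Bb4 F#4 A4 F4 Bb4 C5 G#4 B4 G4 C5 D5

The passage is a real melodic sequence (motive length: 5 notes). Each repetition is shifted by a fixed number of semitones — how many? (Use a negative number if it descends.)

2

Unit = 5 notes; the statements start on E4, F#4, G#4, moving up a 2nd each time.
Counting half-steps from E4 to F#4: 2.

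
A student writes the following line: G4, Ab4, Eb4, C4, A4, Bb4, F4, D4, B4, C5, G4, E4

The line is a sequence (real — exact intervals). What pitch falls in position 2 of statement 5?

E5

The unit is 4 notes. Position-2 pitches of the 3 shown cells: Ab4, Bb4, C5.
Each moves up a 2nd. Continuing: D5 → E5.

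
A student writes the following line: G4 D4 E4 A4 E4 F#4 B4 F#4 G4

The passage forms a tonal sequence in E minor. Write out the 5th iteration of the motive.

With a 3-note motive the entries are G4, A4, B4, each up a 2nd from the previous.
Carrying on: C5 → D5.
Statement 5 starts on D5 and keeps the same diatonic contour: D5 A4 B4.

D5 A4 B4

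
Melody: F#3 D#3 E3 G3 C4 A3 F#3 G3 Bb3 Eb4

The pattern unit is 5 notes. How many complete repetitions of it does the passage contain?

10 notes in groups of 5 gives 10/5 = 2 statements.
Starts: F#3, A3 — each up a 3rd.

2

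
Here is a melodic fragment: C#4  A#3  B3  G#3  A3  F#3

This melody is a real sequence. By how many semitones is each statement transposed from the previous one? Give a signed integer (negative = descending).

The 2-note cells begin on C#4, B3, A3 — each down a 2nd from the last.
Counting half-steps from C#4 to B3: -2.

-2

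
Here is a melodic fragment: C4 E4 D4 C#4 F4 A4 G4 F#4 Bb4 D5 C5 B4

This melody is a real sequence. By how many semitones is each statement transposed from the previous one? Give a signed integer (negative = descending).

Unit = 4 notes; the statements start on C4, F4, Bb4, moving up a 4th each time.
C4 to F4 spans +5 semitones.

5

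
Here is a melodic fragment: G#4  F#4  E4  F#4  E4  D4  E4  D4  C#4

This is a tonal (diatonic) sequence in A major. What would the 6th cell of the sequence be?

B3 A3 G#3

With a 3-note motive the entries are G#4, F#4, E4, each down a 2nd from the previous.
Extending down a 2nd: D4 → C#4 → B3.
So cell 6 is B3 A3 G#3.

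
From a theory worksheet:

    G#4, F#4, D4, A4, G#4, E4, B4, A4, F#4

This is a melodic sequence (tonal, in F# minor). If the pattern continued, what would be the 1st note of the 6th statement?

With 3-note cells, note 1 of each statement runs G#4, A4, B4.
Carrying that up a 2nd forward: C#5 → D5 → E5.

E5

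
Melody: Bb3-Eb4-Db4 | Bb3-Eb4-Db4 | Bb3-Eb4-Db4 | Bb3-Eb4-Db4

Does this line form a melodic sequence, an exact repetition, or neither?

Each 3-note cell is identical (Bb3 Eb4 Db4), restated at the same pitch.

repetition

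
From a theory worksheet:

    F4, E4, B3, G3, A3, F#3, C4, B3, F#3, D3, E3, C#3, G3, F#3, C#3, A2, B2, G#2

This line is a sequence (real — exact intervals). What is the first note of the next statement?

D3

With a 6-note motive the entries are F4, C4, G3, each down a 4th from the previous.
One more step down a 4th gives D3.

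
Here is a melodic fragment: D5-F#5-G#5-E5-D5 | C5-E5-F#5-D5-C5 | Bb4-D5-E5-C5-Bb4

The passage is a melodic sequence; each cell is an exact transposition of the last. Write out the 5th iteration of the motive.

Gb4 Bb4 C5 Ab4 Gb4

The 5-note cells begin on D5, C5, Bb4 — each down a 2nd from the last.
Extending down a 2nd: Ab4 → Gb4.
So cell 5 is Gb4 Bb4 C5 Ab4 Gb4.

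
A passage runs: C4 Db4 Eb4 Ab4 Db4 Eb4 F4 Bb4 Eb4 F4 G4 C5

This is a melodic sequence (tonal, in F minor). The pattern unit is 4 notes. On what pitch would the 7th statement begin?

Taking 4-note groups, the heads are C4, Db4, Eb4: the pattern moves up a 2nd.
Continuing: F4 → G4 → Ab4 → Bb4. Statement 7 starts on Bb4.

Bb4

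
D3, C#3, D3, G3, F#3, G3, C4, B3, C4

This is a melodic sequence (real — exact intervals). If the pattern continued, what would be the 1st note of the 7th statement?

With 3-note cells, note 1 of each statement runs D3, G3, C4.
Extending up a 4th: F4 → Bb4 → Eb5 → Ab5.

Ab5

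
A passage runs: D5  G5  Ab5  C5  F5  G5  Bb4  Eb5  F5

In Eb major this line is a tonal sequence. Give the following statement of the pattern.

Ab4 D5 Eb5

The 3-note cells begin on D5, C5, Bb4 — each down a 2nd from the last.
From Ab4 the diatonic shape gives Ab4 D5 Eb5.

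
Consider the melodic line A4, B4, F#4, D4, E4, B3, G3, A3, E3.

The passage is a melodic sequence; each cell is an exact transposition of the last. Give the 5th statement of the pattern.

Unit = 3 notes; the statements start on A4, D4, G3, moving down a 5th each time.
Continuing the starts: C3 → F2.
From F2 the exact shape gives F2 G2 D2.

F2 G2 D2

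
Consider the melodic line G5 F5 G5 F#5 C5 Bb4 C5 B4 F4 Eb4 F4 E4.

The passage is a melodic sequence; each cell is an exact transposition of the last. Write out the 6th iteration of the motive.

With a 4-note motive the entries are G5, C5, F4, each down a 5th from the previous.
Carrying on: Bb3 → Eb3 → Ab2.
From Ab2 the exact shape gives Ab2 Gb2 Ab2 G2.

Ab2 Gb2 Ab2 G2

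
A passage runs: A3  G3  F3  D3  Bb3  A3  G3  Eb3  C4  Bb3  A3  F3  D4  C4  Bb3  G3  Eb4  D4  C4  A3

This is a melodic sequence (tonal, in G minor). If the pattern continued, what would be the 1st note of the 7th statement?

G4

The unit is 4 notes. Position-1 pitches of the 5 shown cells: A3, Bb3, C4, D4, Eb4.
Extending up a 2nd: F4 → G4.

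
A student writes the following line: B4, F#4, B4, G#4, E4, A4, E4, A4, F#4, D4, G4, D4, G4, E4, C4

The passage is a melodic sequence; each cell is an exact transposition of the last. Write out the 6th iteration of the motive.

Db4 Ab3 Db4 Bb3 Gb3

With a 5-note motive the entries are B4, A4, G4, each down a 2nd from the previous.
Continuing the starts: F4 → Eb4 → Db4.
From Db4 the exact shape gives Db4 Ab3 Db4 Bb3 Gb3.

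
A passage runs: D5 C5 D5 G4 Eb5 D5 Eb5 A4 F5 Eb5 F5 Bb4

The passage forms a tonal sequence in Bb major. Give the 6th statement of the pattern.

With a 4-note motive the entries are D5, Eb5, F5, each up a 2nd from the previous.
Extending up a 2nd: G5 → A5 → Bb5.
Statement 6 starts on Bb5 and keeps the same diatonic contour: Bb5 A5 Bb5 Eb5.

Bb5 A5 Bb5 Eb5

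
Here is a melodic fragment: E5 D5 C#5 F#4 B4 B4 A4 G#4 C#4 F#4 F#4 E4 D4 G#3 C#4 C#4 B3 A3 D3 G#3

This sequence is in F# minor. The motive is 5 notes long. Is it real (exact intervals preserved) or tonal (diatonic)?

tonal

Every note is diatonic to F# minor.
Cell 1 has -1 semitones from note 2 to 3, but cell 3 has -2 — the interval quality changes while the contour stays the same, which is the hallmark of a tonal sequence.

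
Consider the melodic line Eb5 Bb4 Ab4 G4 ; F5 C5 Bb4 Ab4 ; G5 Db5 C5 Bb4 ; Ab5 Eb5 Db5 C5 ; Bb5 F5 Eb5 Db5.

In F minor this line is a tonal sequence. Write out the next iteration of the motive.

C6 G5 F5 Eb5

Unit = 4 notes; the statements start on Eb5, F5, G5, Ab5, Bb5, moving up a 2nd each time.
From C6 the diatonic shape gives C6 G5 F5 Eb5.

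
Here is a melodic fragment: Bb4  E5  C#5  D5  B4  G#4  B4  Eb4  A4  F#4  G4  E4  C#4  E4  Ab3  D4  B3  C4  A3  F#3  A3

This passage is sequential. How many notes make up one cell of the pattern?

7

There are 21 notes; a 7-note unit gives 3 cells:
Bb4 E5 C#5 D5 B4 G#4 B4 | Eb4 A4 F#4 G4 E4 C#4 E4 | Ab3 D4 B3 C4 A3 F#3 A3
That's a consistent down a 5th shift per cell, and no other grouping gives one.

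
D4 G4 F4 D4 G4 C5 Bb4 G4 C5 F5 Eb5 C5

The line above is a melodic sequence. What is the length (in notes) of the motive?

Try groups of 4 (3 cells in 12 notes):
D4 G4 F4 D4 | G4 C5 Bb4 G4 | C5 F5 Eb5 C5
That's a consistent up a 4th shift per cell, and no other grouping gives one.

4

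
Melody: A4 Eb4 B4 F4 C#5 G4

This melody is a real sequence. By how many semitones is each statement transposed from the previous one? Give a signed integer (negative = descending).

Taking 2-note groups, the heads are A4, B4, C#5: the pattern moves up a 2nd.
A4→B4 is 71 − 69 = 2 semitones.

2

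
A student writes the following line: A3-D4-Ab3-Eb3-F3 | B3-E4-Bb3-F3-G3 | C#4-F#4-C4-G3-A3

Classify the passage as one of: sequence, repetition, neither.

Each 5-note cell is the previous one transposed up a 2nd.

sequence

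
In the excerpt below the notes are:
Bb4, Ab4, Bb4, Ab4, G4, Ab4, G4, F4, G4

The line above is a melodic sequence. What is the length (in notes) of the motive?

3

There are 9 notes; a 3-note unit gives 3 cells:
Bb4 Ab4 Bb4 | Ab4 G4 Ab4 | G4 F4 G4
Every group is a transposition down a 2nd of the one before; no shorter unit works.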